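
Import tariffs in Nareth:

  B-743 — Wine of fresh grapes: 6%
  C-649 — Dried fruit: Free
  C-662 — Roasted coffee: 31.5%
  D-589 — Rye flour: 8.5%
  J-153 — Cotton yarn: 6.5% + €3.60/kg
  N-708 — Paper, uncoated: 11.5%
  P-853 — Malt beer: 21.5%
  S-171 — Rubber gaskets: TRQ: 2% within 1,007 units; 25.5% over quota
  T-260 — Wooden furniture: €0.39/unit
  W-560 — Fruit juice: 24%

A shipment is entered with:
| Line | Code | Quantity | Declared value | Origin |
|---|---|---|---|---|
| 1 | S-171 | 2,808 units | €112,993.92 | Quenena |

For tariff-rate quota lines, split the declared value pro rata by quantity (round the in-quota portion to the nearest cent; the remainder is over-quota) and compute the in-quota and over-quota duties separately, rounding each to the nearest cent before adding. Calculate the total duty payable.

€19,290.85

Line 1 (S-171, Quenena, 2,808 units, €112,993.92):
Code S-171 is under a tariff-rate quota (threshold 1,007 units). In-quota: 1,007 units at 2%; over-quota: 1,801 units at 25.5%.
Pro-rata value split: in-quota = €112,993.92 × 1,007/2,808 = €40,521.68; over-quota = €112,993.92 − €40,521.68 = €72,472.24.
In-quota duty = €40,521.68 × 2% = €810.43. Over-quota duty = €72,472.24 × 25.5% = €18,480.42.
Line duty = €810.43 + €18,480.42 = €19,290.85.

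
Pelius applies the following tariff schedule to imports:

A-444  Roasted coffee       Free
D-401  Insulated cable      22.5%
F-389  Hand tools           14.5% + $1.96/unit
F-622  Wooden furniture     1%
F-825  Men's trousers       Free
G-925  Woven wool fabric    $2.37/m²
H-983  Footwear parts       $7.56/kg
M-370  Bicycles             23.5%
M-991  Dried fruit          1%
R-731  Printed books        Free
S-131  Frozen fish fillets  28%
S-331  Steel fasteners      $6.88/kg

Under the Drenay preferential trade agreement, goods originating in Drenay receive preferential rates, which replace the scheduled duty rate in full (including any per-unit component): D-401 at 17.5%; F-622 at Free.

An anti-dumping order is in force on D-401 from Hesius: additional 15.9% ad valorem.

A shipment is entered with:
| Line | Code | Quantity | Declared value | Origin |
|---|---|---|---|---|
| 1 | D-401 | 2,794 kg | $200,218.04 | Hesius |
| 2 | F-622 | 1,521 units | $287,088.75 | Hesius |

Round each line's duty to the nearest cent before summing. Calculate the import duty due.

$79,754.62

Line 1 (D-401, Hesius, 2,794 kg, $200,218.04):
Base rate for D-401 is 22.5%.
D-401 has an FTA preferential rate, but origin Hesius is not Drenay; base rate stands.
Additional duty on D-401 from Hesius: +15.9%. Applied ad valorem rate: 22.5% + 15.9% = 38.4%.
Duty = $200,218.04 × 38.4% = $76,883.73.
Line 2 (F-622, Hesius, 1,521 units, $287,088.75):
Base rate for F-622 is 1%.
F-622 has an FTA preferential rate, but origin Hesius is not Drenay; base rate stands.
Duty = $287,088.75 × 1% = $2,870.89.
Total = $76,883.73 + $2,870.89 = $79,754.62.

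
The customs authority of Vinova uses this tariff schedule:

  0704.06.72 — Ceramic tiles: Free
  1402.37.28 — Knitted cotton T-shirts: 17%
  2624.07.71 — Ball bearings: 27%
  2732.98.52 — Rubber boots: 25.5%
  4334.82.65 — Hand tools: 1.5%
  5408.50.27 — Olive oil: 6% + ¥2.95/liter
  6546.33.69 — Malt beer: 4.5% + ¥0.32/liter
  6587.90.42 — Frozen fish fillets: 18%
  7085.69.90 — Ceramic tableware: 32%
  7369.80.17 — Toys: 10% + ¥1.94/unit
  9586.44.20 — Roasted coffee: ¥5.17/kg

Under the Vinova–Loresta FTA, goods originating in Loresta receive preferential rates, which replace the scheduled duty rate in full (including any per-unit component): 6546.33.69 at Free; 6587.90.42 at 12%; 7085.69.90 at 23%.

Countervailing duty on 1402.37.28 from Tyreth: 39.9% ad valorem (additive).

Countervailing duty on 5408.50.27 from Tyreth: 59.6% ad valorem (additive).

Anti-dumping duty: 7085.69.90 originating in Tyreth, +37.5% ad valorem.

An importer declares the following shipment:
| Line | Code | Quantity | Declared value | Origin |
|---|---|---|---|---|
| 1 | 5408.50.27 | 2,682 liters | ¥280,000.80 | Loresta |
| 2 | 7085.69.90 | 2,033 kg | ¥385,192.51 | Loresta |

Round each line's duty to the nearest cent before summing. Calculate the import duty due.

Line 1 (5408.50.27, Loresta, 2,682 liters, ¥280,000.80):
Base rate for 5408.50.27 is 6% + ¥2.95/liter.
Origin Loresta is the FTA partner but 5408.50.27 is not on the preference list; base rate stands.
The additional-duty order on 5408.50.27 targets Tyreth, not Loresta; it does not apply.
Duty = ¥280,000.80 × 6% + 2,682 × ¥2.95 = ¥24,711.95.
Line 2 (7085.69.90, Loresta, 2,033 kg, ¥385,192.51):
Base rate for 7085.69.90 is 32%.
Origin Loresta qualifies under the Vinova–Loresta agreement and 7085.69.90 is covered: preferential rate 23% applies instead.
The additional-duty order on 7085.69.90 targets Tyreth, not Loresta; it does not apply.
Duty = ¥385,192.51 × 23% = ¥88,594.28.
Total = ¥24,711.95 + ¥88,594.28 = ¥113,306.23.

¥113,306.23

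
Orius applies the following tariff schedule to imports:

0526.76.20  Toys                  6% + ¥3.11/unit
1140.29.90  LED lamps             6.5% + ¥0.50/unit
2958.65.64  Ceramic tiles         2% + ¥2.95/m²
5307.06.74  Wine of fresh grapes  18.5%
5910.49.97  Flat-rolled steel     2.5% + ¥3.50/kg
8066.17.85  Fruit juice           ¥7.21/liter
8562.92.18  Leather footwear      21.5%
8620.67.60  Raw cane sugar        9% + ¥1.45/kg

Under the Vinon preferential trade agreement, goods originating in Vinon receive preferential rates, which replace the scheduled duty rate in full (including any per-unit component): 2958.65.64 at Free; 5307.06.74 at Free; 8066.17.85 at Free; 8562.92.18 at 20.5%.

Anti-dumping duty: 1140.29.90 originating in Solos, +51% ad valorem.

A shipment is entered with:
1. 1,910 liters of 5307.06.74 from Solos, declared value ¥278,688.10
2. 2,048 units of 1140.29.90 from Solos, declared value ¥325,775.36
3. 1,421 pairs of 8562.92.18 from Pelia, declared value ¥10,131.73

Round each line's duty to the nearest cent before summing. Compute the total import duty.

¥242,080.45

Line 1 (5307.06.74, Solos, 1,910 liters, ¥278,688.10):
Base rate for 5307.06.74 is 18.5%.
5307.06.74 has an FTA preferential rate, but origin Solos is not Vinon; base rate stands.
Duty = ¥278,688.10 × 18.5% = ¥51,557.30.
Line 2 (1140.29.90, Solos, 2,048 units, ¥325,775.36):
Base rate for 1140.29.90 is 6.5% + ¥0.50/unit.
Additional duty on 1140.29.90 from Solos: +51%. Applied ad valorem rate: 6.5% + 51% = 57.5%.
Duty = ¥325,775.36 × 57.5% + 2,048 × ¥0.50 = ¥188,344.83.
Line 3 (8562.92.18, Pelia, 1,421 pairs, ¥10,131.73):
Base rate for 8562.92.18 is 21.5%.
8562.92.18 has an FTA preferential rate, but origin Pelia is not Vinon; base rate stands.
Duty = ¥10,131.73 × 21.5% = ¥2,178.32.
Total = ¥51,557.30 + ¥188,344.83 + ¥2,178.32 = ¥242,080.45.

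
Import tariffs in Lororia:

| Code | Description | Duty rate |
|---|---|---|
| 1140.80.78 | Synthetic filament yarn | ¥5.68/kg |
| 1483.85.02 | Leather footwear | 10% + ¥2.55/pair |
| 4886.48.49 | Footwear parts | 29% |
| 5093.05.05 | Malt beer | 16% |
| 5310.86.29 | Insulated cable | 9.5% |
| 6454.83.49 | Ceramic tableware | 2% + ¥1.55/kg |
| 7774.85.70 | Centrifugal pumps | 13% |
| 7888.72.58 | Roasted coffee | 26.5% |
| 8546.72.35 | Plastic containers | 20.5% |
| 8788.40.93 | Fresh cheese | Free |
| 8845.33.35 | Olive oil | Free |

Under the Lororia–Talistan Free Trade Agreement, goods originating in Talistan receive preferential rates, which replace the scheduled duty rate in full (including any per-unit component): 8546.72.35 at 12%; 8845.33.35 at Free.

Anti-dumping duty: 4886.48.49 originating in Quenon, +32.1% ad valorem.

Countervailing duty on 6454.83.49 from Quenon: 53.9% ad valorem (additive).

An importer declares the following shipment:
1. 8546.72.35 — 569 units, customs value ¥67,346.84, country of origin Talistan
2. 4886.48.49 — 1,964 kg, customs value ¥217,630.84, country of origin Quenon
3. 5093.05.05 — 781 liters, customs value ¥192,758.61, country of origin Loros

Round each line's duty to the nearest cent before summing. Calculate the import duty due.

¥171,895.44

Line 1 (8546.72.35, Talistan, 569 units, ¥67,346.84):
Base rate for 8546.72.35 is 20.5%.
Origin Talistan qualifies under the Lororia–Talistan agreement and 8546.72.35 is covered: preferential rate 12% applies instead.
Duty = ¥67,346.84 × 12% = ¥8,081.62.
Line 2 (4886.48.49, Quenon, 1,964 kg, ¥217,630.84):
Base rate for 4886.48.49 is 29%.
Additional duty on 4886.48.49 from Quenon: +32.1%. Applied ad valorem rate: 29% + 32.1% = 61.1%.
Duty = ¥217,630.84 × 61.1% = ¥132,972.44.
Line 3 (5093.05.05, Loros, 781 liters, ¥192,758.61):
Base rate for 5093.05.05 is 16%.
Duty = ¥192,758.61 × 16% = ¥30,841.38.
Total = ¥8,081.62 + ¥132,972.44 + ¥30,841.38 = ¥171,895.44.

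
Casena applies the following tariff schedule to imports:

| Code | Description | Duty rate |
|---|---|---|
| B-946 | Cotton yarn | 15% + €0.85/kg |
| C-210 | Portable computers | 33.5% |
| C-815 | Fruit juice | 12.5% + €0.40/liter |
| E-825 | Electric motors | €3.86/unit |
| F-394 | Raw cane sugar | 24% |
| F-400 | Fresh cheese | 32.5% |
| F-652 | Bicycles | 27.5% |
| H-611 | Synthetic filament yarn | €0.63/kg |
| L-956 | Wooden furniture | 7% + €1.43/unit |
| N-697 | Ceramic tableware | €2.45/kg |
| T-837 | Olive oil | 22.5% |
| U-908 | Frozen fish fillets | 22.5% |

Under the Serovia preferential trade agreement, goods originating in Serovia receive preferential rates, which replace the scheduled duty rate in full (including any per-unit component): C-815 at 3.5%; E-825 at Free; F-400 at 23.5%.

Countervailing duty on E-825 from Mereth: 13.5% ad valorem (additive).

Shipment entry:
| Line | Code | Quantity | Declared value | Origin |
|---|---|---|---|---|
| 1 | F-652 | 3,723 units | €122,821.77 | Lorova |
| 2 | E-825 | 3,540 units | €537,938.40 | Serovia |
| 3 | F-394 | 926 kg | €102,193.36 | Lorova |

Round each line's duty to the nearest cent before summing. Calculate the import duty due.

€58,302.40

Line 1 (F-652, Lorova, 3,723 units, €122,821.77):
Base rate for F-652 is 27.5%.
Duty = €122,821.77 × 27.5% = €33,775.99.
Line 2 (E-825, Serovia, 3,540 units, €537,938.40):
Base rate for E-825 is €3.86/unit.
Origin Serovia qualifies under the Casena–Serovia agreement and E-825 is covered: preferential rate Free applies instead.
The additional-duty order on E-825 targets Mereth, not Serovia; it does not apply.
Duty = €537,938.40 × 0% = €0.00.
Line 3 (F-394, Lorova, 926 kg, €102,193.36):
Base rate for F-394 is 24%.
Duty = €102,193.36 × 24% = €24,526.41.
Total = €33,775.99 + €0.00 + €24,526.41 = €58,302.40.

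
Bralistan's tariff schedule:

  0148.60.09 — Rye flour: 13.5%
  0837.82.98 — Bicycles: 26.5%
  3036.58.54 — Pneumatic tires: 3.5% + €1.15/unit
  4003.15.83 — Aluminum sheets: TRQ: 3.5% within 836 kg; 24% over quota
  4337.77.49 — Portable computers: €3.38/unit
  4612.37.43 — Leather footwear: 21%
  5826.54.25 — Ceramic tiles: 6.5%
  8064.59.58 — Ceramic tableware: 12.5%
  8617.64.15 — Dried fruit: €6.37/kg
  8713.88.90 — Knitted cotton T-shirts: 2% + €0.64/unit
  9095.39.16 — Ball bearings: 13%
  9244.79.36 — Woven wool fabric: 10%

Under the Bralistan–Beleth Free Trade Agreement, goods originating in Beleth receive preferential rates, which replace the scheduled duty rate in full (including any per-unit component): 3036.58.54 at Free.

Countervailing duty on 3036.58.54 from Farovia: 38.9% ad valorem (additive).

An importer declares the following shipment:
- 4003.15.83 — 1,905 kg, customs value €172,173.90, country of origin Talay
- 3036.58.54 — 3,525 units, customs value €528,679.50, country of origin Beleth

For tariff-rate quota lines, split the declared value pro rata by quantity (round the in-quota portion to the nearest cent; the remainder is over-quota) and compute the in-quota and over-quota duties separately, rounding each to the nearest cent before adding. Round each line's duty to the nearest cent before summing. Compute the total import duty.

Line 1 (4003.15.83, Talay, 1,905 kg, €172,173.90):
Code 4003.15.83 is under a tariff-rate quota (threshold 836 kg). In-quota: 836 kg at 3.5%; over-quota: 1,069 kg at 24%.
Pro-rata value split: in-quota = €172,173.90 × 836/1,905 = €75,557.68; over-quota = €172,173.90 − €75,557.68 = €96,616.22.
In-quota duty = €75,557.68 × 3.5% = €2,644.52. Over-quota duty = €96,616.22 × 24% = €23,187.89.
Line duty = €2,644.52 + €23,187.89 = €25,832.41.
Line 2 (3036.58.54, Beleth, 3,525 units, €528,679.50):
Base rate for 3036.58.54 is 3.5% + €1.15/unit.
Origin Beleth qualifies under the Bralistan–Beleth agreement and 3036.58.54 is covered: preferential rate Free applies instead.
The additional-duty order on 3036.58.54 targets Farovia, not Beleth; it does not apply.
Duty = €528,679.50 × 0% = €0.00.
Total = €25,832.41 + €0.00 = €25,832.41.

€25,832.41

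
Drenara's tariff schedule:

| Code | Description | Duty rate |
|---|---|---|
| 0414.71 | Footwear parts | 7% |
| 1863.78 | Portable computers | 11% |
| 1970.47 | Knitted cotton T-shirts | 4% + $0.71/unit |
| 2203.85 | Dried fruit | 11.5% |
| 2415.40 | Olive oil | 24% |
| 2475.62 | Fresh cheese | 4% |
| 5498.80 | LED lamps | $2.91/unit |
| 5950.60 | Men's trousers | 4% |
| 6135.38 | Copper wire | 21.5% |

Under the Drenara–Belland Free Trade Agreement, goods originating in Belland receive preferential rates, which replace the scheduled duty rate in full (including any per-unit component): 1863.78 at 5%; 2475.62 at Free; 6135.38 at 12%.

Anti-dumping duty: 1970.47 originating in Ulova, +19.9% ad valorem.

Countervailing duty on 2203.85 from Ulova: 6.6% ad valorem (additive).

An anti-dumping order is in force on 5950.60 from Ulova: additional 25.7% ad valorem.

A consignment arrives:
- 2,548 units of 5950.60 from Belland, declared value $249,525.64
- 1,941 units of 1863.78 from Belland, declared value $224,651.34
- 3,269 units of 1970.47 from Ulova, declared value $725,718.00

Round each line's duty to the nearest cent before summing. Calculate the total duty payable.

$196,981.19

Line 1 (5950.60, Belland, 2,548 units, $249,525.64):
Base rate for 5950.60 is 4%.
Origin Belland is the FTA partner but 5950.60 is not on the preference list; base rate stands.
The additional-duty order on 5950.60 targets Ulova, not Belland; it does not apply.
Duty = $249,525.64 × 4% = $9,981.03.
Line 2 (1863.78, Belland, 1,941 units, $224,651.34):
Base rate for 1863.78 is 11%.
Origin Belland qualifies under the Drenara–Belland agreement and 1863.78 is covered: preferential rate 5% applies instead.
Duty = $224,651.34 × 5% = $11,232.57.
Line 3 (1970.47, Ulova, 3,269 units, $725,718.00):
Base rate for 1970.47 is 4% + $0.71/unit.
Additional duty on 1970.47 from Ulova: +19.9%. Applied ad valorem rate: 4% + 19.9% = 23.9%.
Duty = $725,718.00 × 23.9% + 3,269 × $0.71 = $175,767.59.
Total = $9,981.03 + $11,232.57 + $175,767.59 = $196,981.19.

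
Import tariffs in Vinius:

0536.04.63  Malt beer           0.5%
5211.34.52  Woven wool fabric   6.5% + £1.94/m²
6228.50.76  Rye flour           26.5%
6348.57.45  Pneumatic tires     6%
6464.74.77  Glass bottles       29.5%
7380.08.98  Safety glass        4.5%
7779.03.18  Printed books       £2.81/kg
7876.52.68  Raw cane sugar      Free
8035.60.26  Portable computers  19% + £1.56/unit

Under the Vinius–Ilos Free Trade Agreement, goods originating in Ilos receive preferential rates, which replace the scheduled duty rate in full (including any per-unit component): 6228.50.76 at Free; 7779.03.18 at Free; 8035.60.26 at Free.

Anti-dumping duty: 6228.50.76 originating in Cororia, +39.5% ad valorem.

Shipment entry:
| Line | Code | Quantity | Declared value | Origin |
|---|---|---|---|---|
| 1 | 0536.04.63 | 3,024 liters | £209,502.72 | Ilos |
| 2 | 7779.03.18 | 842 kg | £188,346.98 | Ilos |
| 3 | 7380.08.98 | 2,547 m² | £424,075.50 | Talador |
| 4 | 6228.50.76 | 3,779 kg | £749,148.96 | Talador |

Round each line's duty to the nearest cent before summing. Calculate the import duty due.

Line 1 (0536.04.63, Ilos, 3,024 liters, £209,502.72):
Base rate for 0536.04.63 is 0.5%.
Origin Ilos is the FTA partner but 0536.04.63 is not on the preference list; base rate stands.
Duty = £209,502.72 × 0.5% = £1,047.51.
Line 2 (7779.03.18, Ilos, 842 kg, £188,346.98):
Base rate for 7779.03.18 is £2.81/kg.
Origin Ilos qualifies under the Vinius–Ilos agreement and 7779.03.18 is covered: preferential rate Free applies instead.
Duty = £188,346.98 × 0% = £0.00.
Line 3 (7380.08.98, Talador, 2,547 m², £424,075.50):
Base rate for 7380.08.98 is 4.5%.
Duty = £424,075.50 × 4.5% = £19,083.40.
Line 4 (6228.50.76, Talador, 3,779 kg, £749,148.96):
Base rate for 6228.50.76 is 26.5%.
6228.50.76 has an FTA preferential rate, but origin Talador is not Ilos; base rate stands.
The additional-duty order on 6228.50.76 targets Cororia, not Talador; it does not apply.
Duty = £749,148.96 × 26.5% = £198,524.47.
Total = £1,047.51 + £0.00 + £19,083.40 + £198,524.47 = £218,655.38.

£218,655.38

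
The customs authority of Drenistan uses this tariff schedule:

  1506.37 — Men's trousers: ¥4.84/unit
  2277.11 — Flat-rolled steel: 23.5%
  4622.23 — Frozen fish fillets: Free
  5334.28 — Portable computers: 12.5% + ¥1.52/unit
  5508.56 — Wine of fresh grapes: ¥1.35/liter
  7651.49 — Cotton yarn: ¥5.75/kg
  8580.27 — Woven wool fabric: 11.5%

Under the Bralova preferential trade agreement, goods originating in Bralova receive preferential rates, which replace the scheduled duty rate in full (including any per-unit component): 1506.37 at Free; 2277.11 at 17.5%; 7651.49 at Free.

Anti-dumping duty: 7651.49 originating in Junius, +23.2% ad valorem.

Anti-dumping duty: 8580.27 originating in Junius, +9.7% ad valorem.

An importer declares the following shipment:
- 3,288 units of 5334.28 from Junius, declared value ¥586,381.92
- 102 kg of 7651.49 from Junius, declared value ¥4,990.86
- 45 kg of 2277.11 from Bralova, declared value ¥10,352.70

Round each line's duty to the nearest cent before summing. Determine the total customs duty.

Line 1 (5334.28, Junius, 3,288 units, ¥586,381.92):
Base rate for 5334.28 is 12.5% + ¥1.52/unit.
Duty = ¥586,381.92 × 12.5% + 3,288 × ¥1.52 = ¥78,295.50.
Line 2 (7651.49, Junius, 102 kg, ¥4,990.86):
Base rate for 7651.49 is ¥5.75/kg.
7651.49 has an FTA preferential rate, but origin Junius is not Bralova; base rate stands.
Additional duty on 7651.49 from Junius: +23.2% ad valorem. Applied ad valorem rate = 23.2%.
Duty = ¥4,990.86 × 23.2% + 102 × ¥5.75 = ¥1,744.38.
Line 3 (2277.11, Bralova, 45 kg, ¥10,352.70):
Base rate for 2277.11 is 23.5%.
Origin Bralova qualifies under the Drenistan–Bralova agreement and 2277.11 is covered: preferential rate 17.5% applies instead.
Duty = ¥10,352.70 × 17.5% = ¥1,811.72.
Total = ¥78,295.50 + ¥1,744.38 + ¥1,811.72 = ¥81,851.60.

¥81,851.60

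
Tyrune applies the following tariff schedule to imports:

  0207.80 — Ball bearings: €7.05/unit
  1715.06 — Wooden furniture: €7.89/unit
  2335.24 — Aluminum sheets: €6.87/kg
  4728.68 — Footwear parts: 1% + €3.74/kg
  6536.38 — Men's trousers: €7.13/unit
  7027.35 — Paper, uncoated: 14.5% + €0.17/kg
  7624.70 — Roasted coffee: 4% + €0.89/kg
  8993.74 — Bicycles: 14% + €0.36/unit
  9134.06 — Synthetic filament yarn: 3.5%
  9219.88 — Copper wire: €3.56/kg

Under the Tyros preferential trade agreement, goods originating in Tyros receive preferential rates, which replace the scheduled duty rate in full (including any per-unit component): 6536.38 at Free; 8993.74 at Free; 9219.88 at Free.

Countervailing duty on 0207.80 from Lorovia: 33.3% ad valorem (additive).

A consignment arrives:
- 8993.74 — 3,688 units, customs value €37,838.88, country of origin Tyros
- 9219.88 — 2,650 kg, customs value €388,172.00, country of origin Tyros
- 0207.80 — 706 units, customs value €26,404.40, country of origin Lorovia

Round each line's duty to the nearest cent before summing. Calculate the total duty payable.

Line 1 (8993.74, Tyros, 3,688 units, €37,838.88):
Base rate for 8993.74 is 14% + €0.36/unit.
Origin Tyros qualifies under the Tyrune–Tyros agreement and 8993.74 is covered: preferential rate Free applies instead.
Duty = €37,838.88 × 0% = €0.00.
Line 2 (9219.88, Tyros, 2,650 kg, €388,172.00):
Base rate for 9219.88 is €3.56/kg.
Origin Tyros qualifies under the Tyrune–Tyros agreement and 9219.88 is covered: preferential rate Free applies instead.
Duty = €388,172.00 × 0% = €0.00.
Line 3 (0207.80, Lorovia, 706 units, €26,404.40):
Base rate for 0207.80 is €7.05/unit.
Additional duty on 0207.80 from Lorovia: +33.3% ad valorem. Applied ad valorem rate = 33.3%.
Duty = €26,404.40 × 33.3% + 706 × €7.05 = €13,769.97.
Total = €0.00 + €0.00 + €13,769.97 = €13,769.97.

€13,769.97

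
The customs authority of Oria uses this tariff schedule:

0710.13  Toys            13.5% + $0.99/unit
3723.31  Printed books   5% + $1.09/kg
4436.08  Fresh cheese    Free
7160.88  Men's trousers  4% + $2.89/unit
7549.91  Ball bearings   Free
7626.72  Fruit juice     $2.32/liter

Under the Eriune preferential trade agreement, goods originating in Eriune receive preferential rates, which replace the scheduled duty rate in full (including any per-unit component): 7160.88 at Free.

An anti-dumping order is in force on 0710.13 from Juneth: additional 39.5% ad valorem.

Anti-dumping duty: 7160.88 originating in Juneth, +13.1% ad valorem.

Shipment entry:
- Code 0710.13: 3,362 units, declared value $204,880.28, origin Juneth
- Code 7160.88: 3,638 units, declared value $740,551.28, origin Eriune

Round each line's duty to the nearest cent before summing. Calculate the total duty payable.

$111,914.93

Line 1 (0710.13, Juneth, 3,362 units, $204,880.28):
Base rate for 0710.13 is 13.5% + $0.99/unit.
Additional duty on 0710.13 from Juneth: +39.5%. Applied ad valorem rate: 13.5% + 39.5% = 53%.
Duty = $204,880.28 × 53% + 3,362 × $0.99 = $111,914.93.
Line 2 (7160.88, Eriune, 3,638 units, $740,551.28):
Base rate for 7160.88 is 4% + $2.89/unit.
Origin Eriune qualifies under the Oria–Eriune agreement and 7160.88 is covered: preferential rate Free applies instead.
The additional-duty order on 7160.88 targets Juneth, not Eriune; it does not apply.
Duty = $740,551.28 × 0% = $0.00.
Total = $111,914.93 + $0.00 = $111,914.93.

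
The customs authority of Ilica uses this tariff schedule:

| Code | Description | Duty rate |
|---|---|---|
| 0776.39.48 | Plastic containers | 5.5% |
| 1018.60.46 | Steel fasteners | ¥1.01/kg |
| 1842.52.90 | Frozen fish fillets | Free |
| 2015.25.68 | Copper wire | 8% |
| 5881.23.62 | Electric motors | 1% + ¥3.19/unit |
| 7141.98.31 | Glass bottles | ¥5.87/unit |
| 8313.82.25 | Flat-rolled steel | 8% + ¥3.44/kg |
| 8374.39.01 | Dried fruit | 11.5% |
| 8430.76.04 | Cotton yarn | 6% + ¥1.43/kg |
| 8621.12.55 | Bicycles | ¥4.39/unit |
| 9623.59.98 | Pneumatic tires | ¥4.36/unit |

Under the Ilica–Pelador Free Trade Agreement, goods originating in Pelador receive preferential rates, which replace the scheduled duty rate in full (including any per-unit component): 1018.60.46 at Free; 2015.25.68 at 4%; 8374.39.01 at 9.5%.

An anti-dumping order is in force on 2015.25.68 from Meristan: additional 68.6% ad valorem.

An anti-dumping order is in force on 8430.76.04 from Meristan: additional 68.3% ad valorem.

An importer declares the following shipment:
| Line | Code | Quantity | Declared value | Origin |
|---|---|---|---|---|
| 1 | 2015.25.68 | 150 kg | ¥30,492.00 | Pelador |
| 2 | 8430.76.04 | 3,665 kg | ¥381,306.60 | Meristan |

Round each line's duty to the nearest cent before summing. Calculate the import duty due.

Line 1 (2015.25.68, Pelador, 150 kg, ¥30,492.00):
Base rate for 2015.25.68 is 8%.
Origin Pelador qualifies under the Ilica–Pelador agreement and 2015.25.68 is covered: preferential rate 4% applies instead.
The additional-duty order on 2015.25.68 targets Meristan, not Pelador; it does not apply.
Duty = ¥30,492.00 × 4% = ¥1,219.68.
Line 2 (8430.76.04, Meristan, 3,665 kg, ¥381,306.60):
Base rate for 8430.76.04 is 6% + ¥1.43/kg.
Additional duty on 8430.76.04 from Meristan: +68.3%. Applied ad valorem rate: 6% + 68.3% = 74.3%.
Duty = ¥381,306.60 × 74.3% + 3,665 × ¥1.43 = ¥288,551.75.
Total = ¥1,219.68 + ¥288,551.75 = ¥289,771.43.

¥289,771.43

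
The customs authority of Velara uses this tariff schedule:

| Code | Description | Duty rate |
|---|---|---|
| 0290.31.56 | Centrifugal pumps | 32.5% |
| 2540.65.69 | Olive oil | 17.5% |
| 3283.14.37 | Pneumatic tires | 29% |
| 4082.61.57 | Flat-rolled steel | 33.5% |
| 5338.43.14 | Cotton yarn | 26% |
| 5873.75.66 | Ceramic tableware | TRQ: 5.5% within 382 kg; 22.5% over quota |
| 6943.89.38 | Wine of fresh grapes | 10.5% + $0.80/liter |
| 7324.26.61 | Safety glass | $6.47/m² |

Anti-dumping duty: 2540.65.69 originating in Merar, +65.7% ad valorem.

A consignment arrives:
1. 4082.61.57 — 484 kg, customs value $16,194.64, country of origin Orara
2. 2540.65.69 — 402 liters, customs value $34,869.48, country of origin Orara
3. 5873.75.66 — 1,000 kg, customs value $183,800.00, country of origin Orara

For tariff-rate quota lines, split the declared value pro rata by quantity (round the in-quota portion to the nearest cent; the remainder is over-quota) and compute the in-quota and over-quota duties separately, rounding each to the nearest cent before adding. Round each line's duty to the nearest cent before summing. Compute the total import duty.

$40,946.39

Line 1 (4082.61.57, Orara, 484 kg, $16,194.64):
Base rate for 4082.61.57 is 33.5%.
Duty = $16,194.64 × 33.5% = $5,425.20.
Line 2 (2540.65.69, Orara, 402 liters, $34,869.48):
Base rate for 2540.65.69 is 17.5%.
The additional-duty order on 2540.65.69 targets Merar, not Orara; it does not apply.
Duty = $34,869.48 × 17.5% = $6,102.16.
Line 3 (5873.75.66, Orara, 1,000 kg, $183,800.00):
Code 5873.75.66 is under a tariff-rate quota (threshold 382 kg). In-quota: 382 kg at 5.5%; over-quota: 618 kg at 22.5%.
Pro-rata value split: in-quota = $183,800.00 × 382/1,000 = $70,211.60; over-quota = $183,800.00 − $70,211.60 = $113,588.40.
In-quota duty = $70,211.60 × 5.5% = $3,861.64. Over-quota duty = $113,588.40 × 22.5% = $25,557.39.
Line duty = $3,861.64 + $25,557.39 = $29,419.03.
Total = $5,425.20 + $6,102.16 + $29,419.03 = $40,946.39.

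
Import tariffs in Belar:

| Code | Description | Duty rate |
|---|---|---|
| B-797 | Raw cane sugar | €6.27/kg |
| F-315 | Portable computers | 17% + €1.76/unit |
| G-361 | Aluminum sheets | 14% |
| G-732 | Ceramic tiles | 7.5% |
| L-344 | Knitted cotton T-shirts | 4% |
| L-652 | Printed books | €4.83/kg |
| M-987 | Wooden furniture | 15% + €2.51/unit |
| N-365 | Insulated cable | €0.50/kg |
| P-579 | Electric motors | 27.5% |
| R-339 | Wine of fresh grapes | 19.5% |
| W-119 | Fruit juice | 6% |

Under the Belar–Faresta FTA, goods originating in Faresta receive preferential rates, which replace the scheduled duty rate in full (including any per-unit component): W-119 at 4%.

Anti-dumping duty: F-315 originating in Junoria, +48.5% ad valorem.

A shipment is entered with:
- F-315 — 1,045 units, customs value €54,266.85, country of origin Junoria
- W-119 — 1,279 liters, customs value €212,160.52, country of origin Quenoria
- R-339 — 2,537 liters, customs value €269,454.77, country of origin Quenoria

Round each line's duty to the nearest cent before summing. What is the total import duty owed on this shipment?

Line 1 (F-315, Junoria, 1,045 units, €54,266.85):
Base rate for F-315 is 17% + €1.76/unit.
Additional duty on F-315 from Junoria: +48.5%. Applied ad valorem rate: 17% + 48.5% = 65.5%.
Duty = €54,266.85 × 65.5% + 1,045 × €1.76 = €37,383.99.
Line 2 (W-119, Quenoria, 1,279 liters, €212,160.52):
Base rate for W-119 is 6%.
W-119 has an FTA preferential rate, but origin Quenoria is not Faresta; base rate stands.
Duty = €212,160.52 × 6% = €12,729.63.
Line 3 (R-339, Quenoria, 2,537 liters, €269,454.77):
Base rate for R-339 is 19.5%.
Duty = €269,454.77 × 19.5% = €52,543.68.
Total = €37,383.99 + €12,729.63 + €52,543.68 = €102,657.30.

€102,657.30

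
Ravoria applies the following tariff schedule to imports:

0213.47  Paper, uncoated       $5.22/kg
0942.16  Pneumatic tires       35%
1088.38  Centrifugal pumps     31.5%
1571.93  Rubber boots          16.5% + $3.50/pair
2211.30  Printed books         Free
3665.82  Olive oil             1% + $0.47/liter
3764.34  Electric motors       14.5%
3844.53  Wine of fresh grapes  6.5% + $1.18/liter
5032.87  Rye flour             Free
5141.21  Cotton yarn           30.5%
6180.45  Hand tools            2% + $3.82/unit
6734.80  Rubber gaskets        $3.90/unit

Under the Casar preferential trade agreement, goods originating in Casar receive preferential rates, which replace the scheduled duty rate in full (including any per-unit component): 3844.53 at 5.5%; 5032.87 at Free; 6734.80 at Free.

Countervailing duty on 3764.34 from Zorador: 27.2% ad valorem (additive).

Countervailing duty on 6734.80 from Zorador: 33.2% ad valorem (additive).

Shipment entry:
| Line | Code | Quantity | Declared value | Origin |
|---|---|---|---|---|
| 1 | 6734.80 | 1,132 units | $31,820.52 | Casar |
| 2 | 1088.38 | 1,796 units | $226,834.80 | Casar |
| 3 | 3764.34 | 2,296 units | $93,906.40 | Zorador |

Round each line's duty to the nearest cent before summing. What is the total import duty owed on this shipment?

Line 1 (6734.80, Casar, 1,132 units, $31,820.52):
Base rate for 6734.80 is $3.90/unit.
Origin Casar qualifies under the Ravoria–Casar agreement and 6734.80 is covered: preferential rate Free applies instead.
The additional-duty order on 6734.80 targets Zorador, not Casar; it does not apply.
Duty = $31,820.52 × 0% = $0.00.
Line 2 (1088.38, Casar, 1,796 units, $226,834.80):
Base rate for 1088.38 is 31.5%.
Origin Casar is the FTA partner but 1088.38 is not on the preference list; base rate stands.
Duty = $226,834.80 × 31.5% = $71,452.96.
Line 3 (3764.34, Zorador, 2,296 units, $93,906.40):
Base rate for 3764.34 is 14.5%.
Additional duty on 3764.34 from Zorador: +27.2%. Applied ad valorem rate: 14.5% + 27.2% = 41.7%.
Duty = $93,906.40 × 41.7% = $39,158.97.
Total = $0.00 + $71,452.96 + $39,158.97 = $110,611.93.

$110,611.93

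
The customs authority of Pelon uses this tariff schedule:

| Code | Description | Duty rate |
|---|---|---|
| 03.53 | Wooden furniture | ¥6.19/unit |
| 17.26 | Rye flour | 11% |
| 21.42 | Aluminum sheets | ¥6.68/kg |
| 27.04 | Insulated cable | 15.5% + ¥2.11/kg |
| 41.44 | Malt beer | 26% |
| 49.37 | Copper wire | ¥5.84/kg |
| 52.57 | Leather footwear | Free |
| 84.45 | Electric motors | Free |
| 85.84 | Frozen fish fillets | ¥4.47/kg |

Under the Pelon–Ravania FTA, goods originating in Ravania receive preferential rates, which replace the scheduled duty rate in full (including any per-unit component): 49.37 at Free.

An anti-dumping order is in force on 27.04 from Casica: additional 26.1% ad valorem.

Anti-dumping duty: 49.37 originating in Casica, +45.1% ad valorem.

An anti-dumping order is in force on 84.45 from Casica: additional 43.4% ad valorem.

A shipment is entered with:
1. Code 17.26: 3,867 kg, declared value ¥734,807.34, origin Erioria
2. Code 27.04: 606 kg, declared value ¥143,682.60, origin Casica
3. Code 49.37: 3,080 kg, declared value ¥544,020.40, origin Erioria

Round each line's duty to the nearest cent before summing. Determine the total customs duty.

Line 1 (17.26, Erioria, 3,867 kg, ¥734,807.34):
Base rate for 17.26 is 11%.
Duty = ¥734,807.34 × 11% = ¥80,828.81.
Line 2 (27.04, Casica, 606 kg, ¥143,682.60):
Base rate for 27.04 is 15.5% + ¥2.11/kg.
Additional duty on 27.04 from Casica: +26.1%. Applied ad valorem rate: 15.5% + 26.1% = 41.6%.
Duty = ¥143,682.60 × 41.6% + 606 × ¥2.11 = ¥61,050.62.
Line 3 (49.37, Erioria, 3,080 kg, ¥544,020.40):
Base rate for 49.37 is ¥5.84/kg.
49.37 has an FTA preferential rate, but origin Erioria is not Ravania; base rate stands.
The additional-duty order on 49.37 targets Casica, not Erioria; it does not apply.
Duty = 3,080 × ¥5.84 = ¥17,987.20.
Total = ¥80,828.81 + ¥61,050.62 + ¥17,987.20 = ¥159,866.63.

¥159,866.63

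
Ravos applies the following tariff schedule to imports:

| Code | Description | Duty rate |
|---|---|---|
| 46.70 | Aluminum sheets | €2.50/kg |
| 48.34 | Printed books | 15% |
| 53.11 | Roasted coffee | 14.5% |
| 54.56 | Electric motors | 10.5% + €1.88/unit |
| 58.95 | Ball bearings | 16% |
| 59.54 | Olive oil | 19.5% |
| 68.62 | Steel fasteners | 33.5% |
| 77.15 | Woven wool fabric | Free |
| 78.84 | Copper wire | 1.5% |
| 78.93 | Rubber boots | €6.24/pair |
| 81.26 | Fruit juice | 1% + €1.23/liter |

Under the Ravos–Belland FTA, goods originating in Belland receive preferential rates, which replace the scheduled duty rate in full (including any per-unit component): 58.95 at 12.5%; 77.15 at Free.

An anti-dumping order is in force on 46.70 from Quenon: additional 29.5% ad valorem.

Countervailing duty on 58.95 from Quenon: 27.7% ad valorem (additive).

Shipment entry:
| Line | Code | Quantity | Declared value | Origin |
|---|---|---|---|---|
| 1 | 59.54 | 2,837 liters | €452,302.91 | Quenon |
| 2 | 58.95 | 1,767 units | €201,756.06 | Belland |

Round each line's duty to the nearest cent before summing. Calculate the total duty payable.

Line 1 (59.54, Quenon, 2,837 liters, €452,302.91):
Base rate for 59.54 is 19.5%.
Duty = €452,302.91 × 19.5% = €88,199.07.
Line 2 (58.95, Belland, 1,767 units, €201,756.06):
Base rate for 58.95 is 16%.
Origin Belland qualifies under the Ravos–Belland agreement and 58.95 is covered: preferential rate 12.5% applies instead.
The additional-duty order on 58.95 targets Quenon, not Belland; it does not apply.
Duty = €201,756.06 × 12.5% = €25,219.51.
Total = €88,199.07 + €25,219.51 = €113,418.58.

€113,418.58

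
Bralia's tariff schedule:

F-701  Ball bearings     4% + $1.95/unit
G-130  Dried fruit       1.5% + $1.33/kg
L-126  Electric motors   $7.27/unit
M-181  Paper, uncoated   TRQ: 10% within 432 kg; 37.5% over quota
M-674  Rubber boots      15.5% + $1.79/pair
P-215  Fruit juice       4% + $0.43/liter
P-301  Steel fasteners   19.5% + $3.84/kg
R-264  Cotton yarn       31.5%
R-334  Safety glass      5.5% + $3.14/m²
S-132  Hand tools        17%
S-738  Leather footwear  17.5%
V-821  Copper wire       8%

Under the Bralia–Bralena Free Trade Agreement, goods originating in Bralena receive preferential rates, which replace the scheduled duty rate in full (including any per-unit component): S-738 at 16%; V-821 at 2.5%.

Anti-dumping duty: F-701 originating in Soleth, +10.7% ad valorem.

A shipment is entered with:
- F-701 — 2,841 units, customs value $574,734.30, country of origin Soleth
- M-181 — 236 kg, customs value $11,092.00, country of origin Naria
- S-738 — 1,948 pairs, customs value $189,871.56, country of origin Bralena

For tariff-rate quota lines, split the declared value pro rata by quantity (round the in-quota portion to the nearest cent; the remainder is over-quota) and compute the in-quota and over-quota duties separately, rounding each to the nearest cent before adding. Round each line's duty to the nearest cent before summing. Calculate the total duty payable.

Line 1 (F-701, Soleth, 2,841 units, $574,734.30):
Base rate for F-701 is 4% + $1.95/unit.
Additional duty on F-701 from Soleth: +10.7%. Applied ad valorem rate: 4% + 10.7% = 14.7%.
Duty = $574,734.30 × 14.7% + 2,841 × $1.95 = $90,025.89.
Line 2 (M-181, Naria, 236 kg, $11,092.00):
Code M-181 is under a tariff-rate quota (threshold 432 kg). Quantity 236 kg is within the quota, so the in-quota rate 10% applies to the full value.
Duty = $11,092.00 × 10% = $1,109.20.
Line 3 (S-738, Bralena, 1,948 pairs, $189,871.56):
Base rate for S-738 is 17.5%.
Origin Bralena qualifies under the Bralia–Bralena agreement and S-738 is covered: preferential rate 16% applies instead.
Duty = $189,871.56 × 16% = $30,379.45.
Total = $90,025.89 + $1,109.20 + $30,379.45 = $121,514.54.

$121,514.54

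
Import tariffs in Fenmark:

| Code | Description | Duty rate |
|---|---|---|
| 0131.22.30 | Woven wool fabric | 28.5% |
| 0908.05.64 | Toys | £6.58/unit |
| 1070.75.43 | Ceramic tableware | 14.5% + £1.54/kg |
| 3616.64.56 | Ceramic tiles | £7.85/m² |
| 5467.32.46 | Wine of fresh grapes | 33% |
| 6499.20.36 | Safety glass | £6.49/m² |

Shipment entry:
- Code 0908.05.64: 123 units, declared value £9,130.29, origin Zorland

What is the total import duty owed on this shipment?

£809.34

Line 1 (0908.05.64, Zorland, 123 units, £9,130.29):
Base rate for 0908.05.64 is £6.58/unit.
Duty = 123 × £6.58 = £809.34.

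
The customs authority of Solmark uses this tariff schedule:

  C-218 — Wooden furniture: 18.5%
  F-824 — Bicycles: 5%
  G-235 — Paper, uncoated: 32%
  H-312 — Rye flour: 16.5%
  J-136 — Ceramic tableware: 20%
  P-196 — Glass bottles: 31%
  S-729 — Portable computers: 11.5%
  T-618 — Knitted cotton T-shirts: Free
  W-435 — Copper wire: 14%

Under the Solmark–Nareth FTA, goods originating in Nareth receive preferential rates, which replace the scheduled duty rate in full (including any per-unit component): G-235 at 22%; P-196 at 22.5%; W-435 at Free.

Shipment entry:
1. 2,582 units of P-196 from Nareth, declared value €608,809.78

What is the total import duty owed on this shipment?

Line 1 (P-196, Nareth, 2,582 units, €608,809.78):
Base rate for P-196 is 31%.
Origin Nareth qualifies under the Solmark–Nareth agreement and P-196 is covered: preferential rate 22.5% applies instead.
Duty = €608,809.78 × 22.5% = €136,982.20.

€136,982.20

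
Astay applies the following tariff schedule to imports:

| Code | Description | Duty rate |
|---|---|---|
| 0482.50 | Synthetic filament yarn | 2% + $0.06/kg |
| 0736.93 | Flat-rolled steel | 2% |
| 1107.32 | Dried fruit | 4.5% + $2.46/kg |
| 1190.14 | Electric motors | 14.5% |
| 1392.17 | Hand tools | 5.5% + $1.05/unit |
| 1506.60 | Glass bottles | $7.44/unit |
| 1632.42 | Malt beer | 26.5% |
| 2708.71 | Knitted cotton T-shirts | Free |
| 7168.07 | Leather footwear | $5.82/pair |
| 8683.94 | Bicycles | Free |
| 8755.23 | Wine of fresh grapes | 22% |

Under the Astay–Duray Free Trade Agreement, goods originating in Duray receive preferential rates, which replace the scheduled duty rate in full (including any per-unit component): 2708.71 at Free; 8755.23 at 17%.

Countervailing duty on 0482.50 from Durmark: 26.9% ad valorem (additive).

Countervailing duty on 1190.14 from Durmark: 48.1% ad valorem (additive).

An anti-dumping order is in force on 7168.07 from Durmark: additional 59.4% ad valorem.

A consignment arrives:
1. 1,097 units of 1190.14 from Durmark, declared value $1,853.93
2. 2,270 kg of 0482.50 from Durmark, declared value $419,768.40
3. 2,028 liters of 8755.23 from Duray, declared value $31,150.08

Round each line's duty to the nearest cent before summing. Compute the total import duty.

Line 1 (1190.14, Durmark, 1,097 units, $1,853.93):
Base rate for 1190.14 is 14.5%.
Additional duty on 1190.14 from Durmark: +48.1%. Applied ad valorem rate: 14.5% + 48.1% = 62.6%.
Duty = $1,853.93 × 62.6% = $1,160.56.
Line 2 (0482.50, Durmark, 2,270 kg, $419,768.40):
Base rate for 0482.50 is 2% + $0.06/kg.
Additional duty on 0482.50 from Durmark: +26.9%. Applied ad valorem rate: 2% + 26.9% = 28.9%.
Duty = $419,768.40 × 28.9% + 2,270 × $0.06 = $121,449.27.
Line 3 (8755.23, Duray, 2,028 liters, $31,150.08):
Base rate for 8755.23 is 22%.
Origin Duray qualifies under the Astay–Duray agreement and 8755.23 is covered: preferential rate 17% applies instead.
Duty = $31,150.08 × 17% = $5,295.51.
Total = $1,160.56 + $121,449.27 + $5,295.51 = $127,905.34.

$127,905.34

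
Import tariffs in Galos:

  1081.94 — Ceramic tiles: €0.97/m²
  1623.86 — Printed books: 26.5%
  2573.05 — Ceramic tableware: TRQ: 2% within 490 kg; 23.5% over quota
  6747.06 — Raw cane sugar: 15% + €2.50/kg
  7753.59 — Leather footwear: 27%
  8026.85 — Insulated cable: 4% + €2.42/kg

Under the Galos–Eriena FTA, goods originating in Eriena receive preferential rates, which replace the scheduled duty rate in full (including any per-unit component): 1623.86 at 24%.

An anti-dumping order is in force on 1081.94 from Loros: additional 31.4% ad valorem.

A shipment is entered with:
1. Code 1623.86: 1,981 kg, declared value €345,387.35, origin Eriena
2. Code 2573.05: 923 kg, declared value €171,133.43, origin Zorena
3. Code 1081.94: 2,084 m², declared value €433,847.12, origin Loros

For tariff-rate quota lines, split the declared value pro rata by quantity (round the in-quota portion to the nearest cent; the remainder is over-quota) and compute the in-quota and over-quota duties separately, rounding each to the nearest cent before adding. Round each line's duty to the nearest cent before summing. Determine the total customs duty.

Line 1 (1623.86, Eriena, 1,981 kg, €345,387.35):
Base rate for 1623.86 is 26.5%.
Origin Eriena qualifies under the Galos–Eriena agreement and 1623.86 is covered: preferential rate 24% applies instead.
Duty = €345,387.35 × 24% = €82,892.96.
Line 2 (2573.05, Zorena, 923 kg, €171,133.43):
Code 2573.05 is under a tariff-rate quota (threshold 490 kg). In-quota: 490 kg at 2%; over-quota: 433 kg at 23.5%.
Pro-rata value split: in-quota = €171,133.43 × 490/923 = €90,850.90; over-quota = €171,133.43 − €90,850.90 = €80,282.53.
In-quota duty = €90,850.90 × 2% = €1,817.02. Over-quota duty = €80,282.53 × 23.5% = €18,866.39.
Line duty = €1,817.02 + €18,866.39 = €20,683.41.
Line 3 (1081.94, Loros, 2,084 m², €433,847.12):
Base rate for 1081.94 is €0.97/m².
Additional duty on 1081.94 from Loros: +31.4% ad valorem. Applied ad valorem rate = 31.4%.
Duty = €433,847.12 × 31.4% + 2,084 × €0.97 = €138,249.48.
Total = €82,892.96 + €20,683.41 + €138,249.48 = €241,825.85.

€241,825.85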